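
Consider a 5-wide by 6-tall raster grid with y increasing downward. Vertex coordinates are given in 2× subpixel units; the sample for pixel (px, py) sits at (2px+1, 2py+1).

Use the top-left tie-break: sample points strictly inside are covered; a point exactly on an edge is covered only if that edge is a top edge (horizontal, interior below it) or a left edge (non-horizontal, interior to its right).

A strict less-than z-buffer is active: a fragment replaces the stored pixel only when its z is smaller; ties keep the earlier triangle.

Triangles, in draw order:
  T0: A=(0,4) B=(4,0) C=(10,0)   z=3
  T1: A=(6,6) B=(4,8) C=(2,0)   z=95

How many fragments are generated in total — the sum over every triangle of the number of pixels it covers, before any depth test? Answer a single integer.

T0:
  2·area = 24
  edge (0, 4)→(4, 0): d=(4,-4) top-left  bias=+0
  edge (4, 0)→(10, 0): d=(6,0) top-left  bias=+0
  edge (10, 0)→(0, 4): d=(-10,4) right/bottom  bias=-1
    (1,0)@(3, 1): e=[0,6,18] → █  [on edge]
    (2,0)@(5, 1): e=[8,6,10] → █
    (3,0)@(7, 1): e=[16,6,2] → █
    (4,0)@(9, 1): e=[24,6,-6] → ·
    (0,1)@(1, 3): e=[0,18,6] → █  [on edge]
    (1,1)@(3, 3): e=[8,18,-2] → ·
    (2,1)@(5, 3): e=[16,18,-10] → ·
    (3,1)@(7, 3): e=[24,18,-18] → ·
    (0,2)@(1, 5): e=[8,30,-14] → ·
  covered (4 px):
    · █ █ █ ·
    █ · · · ·
    · · · · ·
    · · · · ·
    · · · · ·
    · · · · ·
T1:
  2·area = 20
  edge (6, 6)→(4, 8): d=(-2,2) right/bottom  bias=-1
  edge (4, 8)→(2, 0): d=(-2,-8) top-left  bias=+0
  edge (2, 0)→(6, 6): d=(4,6) right/bottom  bias=-1
    (1,1)@(3, 3): e=[12,2,6] → █
    (2,1)@(5, 3): e=[8,18,-6] → ·
    (4,1)@(9, 3): e=[0,50,-30] → ·  [on edge]
    (1,2)@(3, 5): e=[8,-2,14] → ·
    (2,2)@(5, 5): e=[4,14,2] → █
    (3,2)@(7, 5): e=[0,30,-10] → ·  [on edge]
    (2,3)@(5, 7): e=[0,10,10] → ·  [on edge]
    (1,4)@(3, 9): e=[0,-10,30] → ·  [on edge]
    (0,5)@(1, 11): e=[0,-30,50] → ·  [on edge]
  covered (2 px):
    · · · · ·
    · █ · · ·
    · · █ · ·
    · · · · ·
    · · · · ·
    · · · · ·

Answer: 6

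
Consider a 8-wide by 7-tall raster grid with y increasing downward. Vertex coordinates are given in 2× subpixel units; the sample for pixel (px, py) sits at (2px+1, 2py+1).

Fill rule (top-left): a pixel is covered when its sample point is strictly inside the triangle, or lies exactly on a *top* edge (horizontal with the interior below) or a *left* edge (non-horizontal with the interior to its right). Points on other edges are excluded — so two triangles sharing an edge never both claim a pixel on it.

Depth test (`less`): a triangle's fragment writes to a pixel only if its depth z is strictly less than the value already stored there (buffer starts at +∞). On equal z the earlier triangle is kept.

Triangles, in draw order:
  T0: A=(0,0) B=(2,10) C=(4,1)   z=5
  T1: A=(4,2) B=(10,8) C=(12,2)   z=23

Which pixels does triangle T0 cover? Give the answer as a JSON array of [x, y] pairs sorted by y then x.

T0:
  2·area = 38  (B↔C swapped to make it positive)
  edge (0, 0)→(4, 1): d=(4,1) right/bottom  bias=-1
  edge (4, 1)→(2, 10): d=(-2,9) right/bottom  bias=-1
  edge (2, 10)→(0, 0): d=(-2,-10) top-left  bias=+0
    (0,0)@(1, 1): e=[3,27,8] → █
    (1,0)@(3, 1): e=[1,9,28] → █
    (2,0)@(5, 1): e=[-1,-9,48] → ·
    (0,1)@(1, 3): e=[11,23,4] → █
    (2,1)@(5, 3): e=[7,-13,44] → ·
    (0,2)@(1, 5): e=[19,19,0] → █  [on edge]
    (2,2)@(5, 5): e=[15,-17,40] → ·
    (0,3)@(1, 7): e=[27,15,-4] → ·
    (1,3)@(3, 7): e=[25,-3,16] → ·
  covered (6 px):
    █ █ · · · · · ·
    █ █ · · · · · ·
    █ █ · · · · · ·
    · · · · · · · ·
    · · · · · · · ·
    · · · · · · · ·
    · · · · · · · ·
T1:
  2·area = 48  (B↔C swapped to make it positive)
  edge (4, 2)→(12, 2): d=(8,0) top-left  bias=+0
  edge (12, 2)→(10, 8): d=(-2,6) right/bottom  bias=-1
  edge (10, 8)→(4, 2): d=(-6,-6) top-left  bias=+0
    (1,0)@(3, 1): e=[-8,56,0] → ·  [on edge]
    (2,1)@(5, 3): e=[8,40,0] → █  [on edge]
    (3,1)@(7, 3): e=[8,28,12] → █
    (4,1)@(9, 3): e=[8,16,24] → █
    (5,1)@(11, 3): e=[8,4,36] → █
    (6,1)@(13, 3): e=[8,-8,48] → ·
    (2,2)@(5, 5): e=[24,36,-12] → ·
    (3,2)@(7, 5): e=[24,24,0] → █  [on edge]
    (5,2)@(11, 5): e=[24,0,24] → ·  [on edge]
    (3,3)@(7, 7): e=[40,20,-12] → ·
    (4,3)@(9, 7): e=[40,8,0] → █  [on edge]
    (5,3)@(11, 7): e=[40,-4,12] → ·
    (5,4)@(11, 9): e=[56,-8,0] → ·  [on edge]
    (4,5)@(9, 11): e=[72,0,-24] → ·  [on edge]
    (6,5)@(13, 11): e=[72,-24,0] → ·  [on edge]
    (7,6)@(15, 13): e=[88,-40,0] → ·  [on edge]
  covered (7 px):
    · · · · · · · ·
    · · █ █ █ █ · ·
    · · · █ █ · · ·
    · · · · █ · · ·
    · · · · · · · ·
    · · · · · · · ·
    · · · · · · · ·

Final: [[0,0],[1,0],[0,1],[1,1],[0,2],[1,2]]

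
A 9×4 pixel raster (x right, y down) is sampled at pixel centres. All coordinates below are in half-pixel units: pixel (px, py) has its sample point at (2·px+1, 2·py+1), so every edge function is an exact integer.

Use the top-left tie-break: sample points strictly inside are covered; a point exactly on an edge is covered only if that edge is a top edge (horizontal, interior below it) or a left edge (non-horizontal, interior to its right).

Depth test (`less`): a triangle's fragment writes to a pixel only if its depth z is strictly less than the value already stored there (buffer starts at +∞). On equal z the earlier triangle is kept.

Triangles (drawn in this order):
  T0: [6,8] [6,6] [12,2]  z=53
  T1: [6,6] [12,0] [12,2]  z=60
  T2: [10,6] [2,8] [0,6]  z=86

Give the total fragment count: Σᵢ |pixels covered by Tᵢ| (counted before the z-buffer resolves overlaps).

T0:
  2·area = 12
  edge (6, 8)→(6, 6): d=(0,-2) top-left  bias=+0
  edge (6, 6)→(12, 2): d=(6,-4) top-left  bias=+0
  edge (12, 2)→(6, 8): d=(-6,6) right/bottom  bias=-1
    (6,0)@(13, 1): e=[14,-2,0] → .  [on edge]
    (5,1)@(11, 3): e=[10,2,0] → .  [on edge]
    (4,2)@(9, 5): e=[6,6,0] → .  [on edge]
    (3,3)@(7, 7): e=[2,10,0] → .  [on edge]
  covered (0 px):
    . . . . . . . . .
    . . . . . . . . .
    . . . . . . . . .
    . . . . . . . . .
T1:
  2·area = 12
  edge (6, 6)→(12, 0): d=(6,-6) top-left  bias=+0
  edge (12, 0)→(12, 2): d=(0,2) right/bottom  bias=-1
  edge (12, 2)→(6, 6): d=(-6,4) right/bottom  bias=-1
    (5,0)@(11, 1): e=[0,2,10] → X  [on edge]
    (6,0)@(13, 1): e=[12,-2,2] → .
    (4,1)@(9, 3): e=[0,6,6] → X  [on edge]
    (5,1)@(11, 3): e=[12,2,-2] → .
    (3,2)@(7, 5): e=[0,10,2] → X  [on edge]
    (4,2)@(9, 5): e=[12,6,-6] → .
    (2,3)@(5, 7): e=[0,14,-2] → .  [on edge]
    (3,3)@(7, 7): e=[12,10,-10] → .
  covered (3 px):
    . . . . . X . . .
    . . . . X . . . .
    . . . X . . . . .
    . . . . . . . . .
T2:
  2·area = 20
  edge (10, 6)→(2, 8): d=(-8,2) right/bottom  bias=-1
  edge (2, 8)→(0, 6): d=(-2,-2) top-left  bias=+0
  edge (0, 6)→(10, 6): d=(10,0) top-left  bias=+0
    (0,3)@(1, 7): e=[10,0,10] → X  [on edge]
    (1,3)@(3, 7): e=[6,4,10] → X
    (2,3)@(5, 7): e=[2,8,10] → X
    (3,3)@(7, 7): e=[-2,12,10] → .
  covered (3 px):
    . . . . . . . . .
    . . . . . . . . .
    . . . . . . . . .
    X X X . . . . . .

Answer: 6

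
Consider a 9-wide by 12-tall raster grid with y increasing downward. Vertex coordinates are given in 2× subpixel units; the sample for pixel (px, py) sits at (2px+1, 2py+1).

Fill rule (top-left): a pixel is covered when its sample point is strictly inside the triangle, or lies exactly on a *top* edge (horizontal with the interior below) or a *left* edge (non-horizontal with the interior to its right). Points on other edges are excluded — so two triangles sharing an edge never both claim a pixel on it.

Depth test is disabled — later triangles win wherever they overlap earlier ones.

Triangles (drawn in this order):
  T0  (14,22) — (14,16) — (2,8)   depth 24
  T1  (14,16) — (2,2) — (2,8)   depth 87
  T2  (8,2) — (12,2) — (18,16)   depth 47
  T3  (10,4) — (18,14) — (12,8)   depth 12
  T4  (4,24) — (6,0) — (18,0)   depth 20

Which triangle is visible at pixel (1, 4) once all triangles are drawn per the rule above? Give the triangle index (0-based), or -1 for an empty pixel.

T0:
  2·area = 72  (B↔C swapped to make it positive)
  edge (14, 22)→(2, 8): d=(-12,-14) top-left  bias=+0
  edge (2, 8)→(14, 16): d=(12,8) right/bottom  bias=-1
  edge (14, 16)→(14, 22): d=(0,6) right/bottom  bias=-1
    (1,4)@(3, 9): e=[2,4,66] → X
    (2,4)@(5, 9): e=[30,-12,54] → .
    (1,5)@(3, 11): e=[-22,28,66] → .
    (2,5)@(5, 11): e=[6,12,54] → X
    (3,5)@(7, 11): e=[34,-4,42] → .
    (2,6)@(5, 13): e=[-18,36,54] → .
    (3,6)@(7, 13): e=[10,20,42] → X
    (4,6)@(9, 13): e=[38,4,30] → X
    (5,6)@(11, 13): e=[66,-12,18] → .
    (3,7)@(7, 15): e=[-14,44,42] → .
    (4,7)@(9, 15): e=[14,28,30] → X
    (5,7)@(11, 15): e=[42,12,18] → X
  covered (9 px):
    . . . . . . . . .
    . . . . . . . . .
    . . . . . . . . .
    . . . . . . . . .
    . X . . . . . . .
    . . X . . . . . .
    . . . X X . . . .
    . . . . X X . . .
    . . . . . X X . .
    . . . . . . X . .
    . . . . . . . . .
    . . . . . . . . .
T1:
  2·area = 72  (B↔C swapped to make it positive)
  edge (14, 16)→(2, 8): d=(-12,-8) top-left  bias=+0
  edge (2, 8)→(2, 2): d=(0,-6) top-left  bias=+0
  edge (2, 2)→(14, 16): d=(12,14) right/bottom  bias=-1
    (1,2)@(3, 5): e=[44,6,22] → X
    (2,2)@(5, 5): e=[60,18,-6] → .
    (1,3)@(3, 7): e=[20,6,46] → X
    (2,3)@(5, 7): e=[36,18,18] → X
    (3,3)@(7, 7): e=[52,30,-10] → .
    (1,4)@(3, 9): e=[-4,6,70] → .
    (2,4)@(5, 9): e=[12,18,42] → X
    (3,4)@(7, 9): e=[28,30,14] → X
    (4,4)@(9, 9): e=[44,42,-14] → .
    (2,5)@(5, 11): e=[-12,18,66] → .
    (3,5)@(7, 11): e=[4,30,38] → X
    (4,5)@(9, 11): e=[20,42,10] → X
  covered (9 px):
    . . . . . . . . .
    . . . . . . . . .
    . X . . . . . . .
    . X X . . . . . .
    . . X X . . . . .
    . . . X X . . . .
    . . . . . X . . .
    . . . . . . X . .
    . . . . . . . . .
    . . . . . . . . .
    . . . . . . . . .
    . . . . . . . . .
T2:
  2·area = 56
  edge (8, 2)→(12, 2): d=(4,0) top-left  bias=+0
  edge (12, 2)→(18, 16): d=(6,14) right/bottom  bias=-1
  edge (18, 16)→(8, 2): d=(-10,-14) top-left  bias=+0
    (4,1)@(9, 3): e=[4,48,4] → X
    (5,1)@(11, 3): e=[4,20,32] → X
    (6,1)@(13, 3): e=[4,-8,60] → .
    (4,2)@(9, 5): e=[12,60,-16] → .
    (5,2)@(11, 5): e=[12,32,12] → X
    (6,2)@(13, 5): e=[12,4,40] → X
    (7,2)@(15, 5): e=[12,-24,68] → .
    (5,3)@(11, 7): e=[20,44,-8] → .
    (6,3)@(13, 7): e=[20,16,20] → X
    (7,3)@(15, 7): e=[20,-12,48] → .
    (6,4)@(13, 9): e=[28,28,0] → X  [on edge]
    (7,4)@(15, 9): e=[28,0,28] → .  [on edge]
  covered (7 px):
    . . . . . . . . .
    . . . . X X . . .
    . . . . . X X . .
    . . . . . . X . .
    . . . . . . X . .
    . . . . . . . X .
    . . . . . . . . .
    . . . . . . . . .
    . . . . . . . . .
    . . . . . . . . .
    . . . . . . . . .
    . . . . . . . . .
T3:
  2·area = 12
  edge (10, 4)→(18, 14): d=(8,10) right/bottom  bias=-1
  edge (18, 14)→(12, 8): d=(-6,-6) top-left  bias=+0
  edge (12, 8)→(10, 4): d=(-2,-4) top-left  bias=+0
    (2,0)@(5, 1): e=[26,0,-14] → .  [on edge]
    (3,1)@(7, 3): e=[22,0,-10] → .  [on edge]
    (4,2)@(9, 5): e=[18,0,-6] → .  [on edge]
    (5,3)@(11, 7): e=[14,0,-2] → .  [on edge]
    (6,4)@(13, 9): e=[10,0,2] → X  [on edge]
    (7,4)@(15, 9): e=[-10,12,10] → .
    (6,5)@(13, 11): e=[26,-12,-2] → .
    (7,5)@(15, 11): e=[6,0,6] → X  [on edge]
    (8,5)@(17, 11): e=[-14,12,14] → .
    (7,6)@(15, 13): e=[22,-12,2] → .
    (8,6)@(17, 13): e=[2,0,10] → X  [on edge]
    (8,7)@(17, 15): e=[18,-12,6] → .
  covered (3 px):
    . . . . . . . . .
    . . . . . . . . .
    . . . . . . . . .
    . . . . . . . . .
    . . . . . . X . .
    . . . . . . . X .
    . . . . . . . . X
    . . . . . . . . .
    . . . . . . . . .
    . . . . . . . . .
    . . . . . . . . .
    . . . . . . . . .
T4:
  2·area = 288
  edge (4, 24)→(6, 0): d=(2,-24) top-left  bias=+0
  edge (6, 0)→(18, 0): d=(12,0) top-left  bias=+0
  edge (18, 0)→(4, 24): d=(-14,24) right/bottom  bias=-1
    (3,0)@(7, 1): e=[26,12,250] → X
    (4,0)@(9, 1): e=[74,12,202] → X
    (5,0)@(11, 1): e=[122,12,154] → X
    (6,0)@(13, 1): e=[170,12,106] → X
    (7,0)@(15, 1): e=[218,12,58] → X
    (8,0)@(17, 1): e=[266,12,10] → X
    (3,1)@(7, 3): e=[30,36,222] → X
    (8,1)@(17, 3): e=[270,36,-18] → .
    (3,2)@(7, 5): e=[34,60,194] → X
    (8,2)@(17, 5): e=[274,60,-46] → .
    (3,3)@(7, 7): e=[38,84,166] → X
    (7,3)@(15, 7): e=[230,84,-26] → .
  covered (36 px):
    . . . X X X X X X
    . . . X X X X X .
    . . . X X X X X .
    . . . X X X X . .
    . . . X X X . . .
    . . . X X X . . .
    . . X X X . . . .
    . . X X X . . . .
    . . X X . . . . .
    . . X . . . . . .
    . . X . . . . . .
    . . . . . . . . .

Z-buffer (winner per pixel, '.' = empty):
  . . . 4 4 4 4 4 4
  . . . 4 4 4 4 4 .
  . 1 . 4 4 4 4 4 .
  . 1 1 4 4 4 4 . .
  . 0 1 4 4 4 3 . .
  . . 0 4 4 4 . 3 .
  . . 4 4 4 1 . . 3
  . . 4 4 4 0 1 . .
  . . 4 4 . 0 0 . .
  . . 4 . . . 0 . .
  . . 4 . . . . . .
  . . . . . . . . .

Result: 0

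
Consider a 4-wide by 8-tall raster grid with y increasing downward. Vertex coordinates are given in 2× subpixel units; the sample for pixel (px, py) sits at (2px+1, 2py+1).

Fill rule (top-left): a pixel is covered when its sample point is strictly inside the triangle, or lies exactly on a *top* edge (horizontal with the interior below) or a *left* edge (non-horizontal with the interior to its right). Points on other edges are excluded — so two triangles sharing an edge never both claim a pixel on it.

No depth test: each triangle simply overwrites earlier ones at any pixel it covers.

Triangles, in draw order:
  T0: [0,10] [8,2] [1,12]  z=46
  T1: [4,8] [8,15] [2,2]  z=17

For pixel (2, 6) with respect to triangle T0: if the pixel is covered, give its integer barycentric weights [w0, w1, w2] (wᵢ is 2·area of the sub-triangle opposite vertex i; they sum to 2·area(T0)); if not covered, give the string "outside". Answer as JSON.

T0:
  2·area = 24
  edge (0, 10)→(8, 2): d=(8,-8) top-left  bias=+0
  edge (8, 2)→(1, 12): d=(-7,10) right/bottom  bias=-1
  edge (1, 12)→(0, 10): d=(-1,-2) top-left  bias=+0
    (3,1)@(7, 3): e=[0,3,21] → #  [on edge]
    (2,2)@(5, 5): e=[0,9,15] → #  [on edge]
    (3,2)@(7, 5): e=[16,-11,19] → ·
    (1,3)@(3, 7): e=[0,15,9] → #  [on edge]
    (2,3)@(5, 7): e=[16,-5,13] → ·
    (0,4)@(1, 9): e=[0,21,3] → #  [on edge]
    (2,4)@(5, 9): e=[32,-19,11] → ·
    (0,5)@(1, 11): e=[16,7,1] → #
    (1,5)@(3, 11): e=[32,-13,5] → ·
    (0,6)@(1, 13): e=[32,-7,-1] → ·
  covered (6 px):
    · · · ·
    · · · #
    · · # ·
    · # · ·
    # # · ·
    # · · ·
    · · · ·
    · · · ·
T1:
  2·area = 10  (B↔C swapped to make it positive)
  edge (4, 8)→(2, 2): d=(-2,-6) top-left  bias=+0
  edge (2, 2)→(8, 15): d=(6,13) right/bottom  bias=-1
  edge (8, 15)→(4, 8): d=(-4,-7) top-left  bias=+0
    (1,2)@(3, 5): e=[0,5,5] → #  [on edge]
    (2,2)@(5, 5): e=[12,-21,19] → ·
    (1,3)@(3, 7): e=[-4,17,-3] → ·
    (2,4)@(5, 9): e=[4,3,3] → #
    (3,4)@(7, 9): e=[16,-23,17] → ·
    (2,5)@(5, 11): e=[0,15,-5] → ·  [on edge]
    (3,6)@(7, 13): e=[8,1,1] → #
    (3,7)@(7, 15): e=[4,13,-7] → ·
  covered (3 px):
    · · · ·
    · · · ·
    · # · ·
    · · · ·
    · · # ·
    · · · ·
    · · · #
    · · · ·

Result: "outside"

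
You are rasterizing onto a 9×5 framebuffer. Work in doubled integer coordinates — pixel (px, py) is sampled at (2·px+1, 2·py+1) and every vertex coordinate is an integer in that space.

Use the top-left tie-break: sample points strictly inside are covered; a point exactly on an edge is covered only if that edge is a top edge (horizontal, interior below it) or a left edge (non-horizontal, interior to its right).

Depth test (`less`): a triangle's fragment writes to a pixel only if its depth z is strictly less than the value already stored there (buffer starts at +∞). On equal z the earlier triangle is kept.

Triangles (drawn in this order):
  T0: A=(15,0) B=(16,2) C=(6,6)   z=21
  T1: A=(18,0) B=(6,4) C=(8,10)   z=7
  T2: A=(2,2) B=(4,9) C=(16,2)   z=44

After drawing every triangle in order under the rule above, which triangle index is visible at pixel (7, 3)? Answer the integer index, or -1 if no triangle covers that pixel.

T0:
  2·area = 24
  edge (15, 0)→(16, 2): d=(1,2) right/bottom  bias=-1
  edge (16, 2)→(6, 6): d=(-10,4) right/bottom  bias=-1
  edge (6, 6)→(15, 0): d=(9,-6) top-left  bias=+0
    (7,0)@(15, 1): e=[1,14,9] → X
    (8,0)@(17, 1): e=[-3,6,21] → .
    (5,1)@(11, 3): e=[11,10,3] → X
    (6,1)@(13, 3): e=[7,2,15] → X
    (7,1)@(15, 3): e=[3,-6,27] → .
    (5,2)@(11, 5): e=[13,-10,21] → .
    (6,2)@(13, 5): e=[9,-18,33] → .
  covered (3 px):
    . . . . . . . X .
    . . . . . X X . .
    . . . . . . . . .
    . . . . . . . . .
    . . . . . . . . .
T1:
  2·area = 80  (B↔C swapped to make it positive)
  edge (18, 0)→(8, 10): d=(-10,10) right/bottom  bias=-1
  edge (8, 10)→(6, 4): d=(-2,-6) top-left  bias=+0
  edge (6, 4)→(18, 0): d=(12,-4) top-left  bias=+0
    (2,0)@(5, 1): e=[120,0,-40] → .  [on edge]
    (7,0)@(15, 1): e=[20,60,0] → X  [on edge]
    (8,0)@(17, 1): e=[0,72,8] → .  [on edge]
    (4,1)@(9, 3): e=[60,20,0] → X  [on edge]
    (5,1)@(11, 3): e=[40,32,8] → X
    (6,1)@(13, 3): e=[20,44,16] → X
    (7,1)@(15, 3): e=[0,56,24] → .  [on edge]
    (1,2)@(3, 5): e=[100,-20,0] → .  [on edge]
    (3,2)@(7, 5): e=[60,4,16] → X
    (6,2)@(13, 5): e=[0,40,40] → .  [on edge]
    (3,3)@(7, 7): e=[40,0,40] → X  [on edge]
    (5,3)@(11, 7): e=[0,24,56] → .  [on edge]
    (4,4)@(9, 9): e=[0,8,72] → .  [on edge]
  covered (9 px):
    . . . . . . . X .
    . . . . X X X . .
    . . . X X X . . .
    . . . X X . . . .
    . . . . . . . . .
T2:
  2·area = 98  (B↔C swapped to make it positive)
  edge (2, 2)→(16, 2): d=(14,0) top-left  bias=+0
  edge (16, 2)→(4, 9): d=(-12,7) right/bottom  bias=-1
  edge (4, 9)→(2, 2): d=(-2,-7) top-left  bias=+0
    (1,1)@(3, 3): e=[14,79,5] → X
    (2,1)@(5, 3): e=[14,65,19] → X
    (3,1)@(7, 3): e=[14,51,33] → X
    (4,1)@(9, 3): e=[14,37,47] → X
    (5,1)@(11, 3): e=[14,23,61] → X
    (6,1)@(13, 3): e=[14,9,75] → X
    (7,1)@(15, 3): e=[14,-5,89] → .
    (1,2)@(3, 5): e=[42,55,1] → X
    (5,2)@(11, 5): e=[42,-1,57] → .
    (6,2)@(13, 5): e=[42,-15,71] → .
    (1,3)@(3, 7): e=[70,31,-3] → .
    (2,3)@(5, 7): e=[70,17,11] → X
  covered (12 px):
    . . . . . . . . .
    . X X X X X X . .
    . X X X X . . . .
    . . X X . . . . .
    . . . . . . . . .

Z-buffer (winner per pixel, '.' = empty):
  . . . . . . . 1 .
  . 2 2 2 1 1 1 . .
  . 2 2 1 1 1 . . .
  . . 2 1 1 . . . .
  . . . . . . . . .

Final: -1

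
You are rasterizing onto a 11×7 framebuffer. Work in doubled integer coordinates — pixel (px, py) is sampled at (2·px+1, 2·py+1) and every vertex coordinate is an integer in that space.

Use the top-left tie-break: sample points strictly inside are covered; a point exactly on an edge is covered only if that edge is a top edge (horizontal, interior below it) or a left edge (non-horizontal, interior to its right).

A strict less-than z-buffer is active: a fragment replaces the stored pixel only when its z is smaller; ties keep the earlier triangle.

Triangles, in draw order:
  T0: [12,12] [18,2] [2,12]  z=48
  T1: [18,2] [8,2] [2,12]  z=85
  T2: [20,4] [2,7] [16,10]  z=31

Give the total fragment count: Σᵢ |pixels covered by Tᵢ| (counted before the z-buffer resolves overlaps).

T0:
  2·area = 100  (B↔C swapped to make it positive)
  edge (12, 12)→(2, 12): d=(-10,0) right/bottom  bias=-1
  edge (2, 12)→(18, 2): d=(16,-10) top-left  bias=+0
  edge (18, 2)→(12, 12): d=(-6,10) right/bottom  bias=-1
    (8,1)@(17, 3): e=[90,6,4] → █
    (9,1)@(19, 3): e=[90,26,-16] → ·
    (7,2)@(15, 5): e=[70,18,12] → █
    (8,2)@(17, 5): e=[70,38,-8] → ·
    (5,3)@(11, 7): e=[50,10,40] → █
    (6,3)@(13, 7): e=[50,30,20] → █
    (7,3)@(15, 7): e=[50,50,0] → ·  [on edge]
    (3,4)@(7, 9): e=[30,2,68] → █
    (4,4)@(9, 9): e=[30,22,48] → █
    (7,4)@(15, 9): e=[30,82,-12] → ·
    (2,5)@(5, 11): e=[10,14,76] → █
    (6,5)@(13, 11): e=[10,94,-4] → ·
  covered (12 px):
    · · · · · · · · · · ·
    · · · · · · · · █ · ·
    · · · · · · · █ · · ·
    · · · · · █ █ · · · ·
    · · · █ █ █ █ · · · ·
    · · █ █ █ █ · · · · ·
    · · · · · · · · · · ·
T1:
  2·area = 100  (B↔C swapped to make it positive)
  edge (18, 2)→(2, 12): d=(-16,10) right/bottom  bias=-1
  edge (2, 12)→(8, 2): d=(6,-10) top-left  bias=+0
  edge (8, 2)→(18, 2): d=(10,0) top-left  bias=+0
    (4,1)@(9, 3): e=[74,16,10] → █
    (5,1)@(11, 3): e=[54,36,10] → █
    (6,1)@(13, 3): e=[34,56,10] → █
    (7,1)@(15, 3): e=[14,76,10] → █
    (8,1)@(17, 3): e=[-6,96,10] → ·
    (3,2)@(7, 5): e=[62,8,30] → █
    (7,2)@(15, 5): e=[-18,88,30] → ·
    (2,3)@(5, 7): e=[50,0,50] → █  [on edge]
    (5,3)@(11, 7): e=[-10,60,50] → ·
    (6,3)@(13, 7): e=[-30,80,50] → ·
    (2,4)@(5, 9): e=[18,12,70] → █
    (3,4)@(7, 9): e=[-2,32,70] → ·
  covered (13 px):
    · · · · · · · · · · ·
    · · · · █ █ █ █ · · ·
    · · · █ █ █ █ · · · ·
    · · █ █ █ · · · · · ·
    · · █ · · · · · · · ·
    · █ · · · · · · · · ·
    · · · · · · · · · · ·
T2:
  2·area = 96  (B↔C swapped to make it positive)
  edge (20, 4)→(16, 10): d=(-4,6) right/bottom  bias=-1
  edge (16, 10)→(2, 7): d=(-14,-3) top-left  bias=+0
  edge (2, 7)→(20, 4): d=(18,-3) top-left  bias=+0
    (7,2)@(15, 5): e=[26,67,3] → █
    (8,2)@(17, 5): e=[14,73,9] → █
    (9,2)@(19, 5): e=[2,79,15] → █
    (10,2)@(21, 5): e=[-10,85,21] → ·
    (1,3)@(3, 7): e=[90,3,3] → █
    (2,3)@(5, 7): e=[78,9,9] → █
    (3,3)@(7, 7): e=[66,15,15] → █
    (4,3)@(9, 7): e=[54,21,21] → █
    (5,3)@(11, 7): e=[42,27,27] → █
    (6,3)@(13, 7): e=[30,33,33] → █
    (9,3)@(19, 7): e=[-6,51,51] → ·
    (1,4)@(3, 9): e=[82,-25,39] → ·
  covered (13 px):
    · · · · · · · · · · ·
    · · · · · · · · · · ·
    · · · · · · · █ █ █ ·
    · █ █ █ █ █ █ █ █ · ·
    · · · · · · █ █ · · ·
    · · · · · · · · · · ·
    · · · · · · · · · · ·

Answer: 38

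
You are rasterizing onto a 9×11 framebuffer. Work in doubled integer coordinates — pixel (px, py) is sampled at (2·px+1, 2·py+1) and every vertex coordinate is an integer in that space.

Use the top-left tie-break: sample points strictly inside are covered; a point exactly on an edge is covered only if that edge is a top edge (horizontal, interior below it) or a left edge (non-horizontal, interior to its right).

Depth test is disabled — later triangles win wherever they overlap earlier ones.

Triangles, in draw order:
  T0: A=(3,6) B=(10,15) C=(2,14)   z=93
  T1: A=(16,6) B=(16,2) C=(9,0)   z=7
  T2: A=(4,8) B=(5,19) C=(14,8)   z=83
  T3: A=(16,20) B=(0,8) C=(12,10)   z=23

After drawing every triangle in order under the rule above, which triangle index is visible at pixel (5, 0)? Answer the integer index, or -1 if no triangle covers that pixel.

T0:
  2·area = 65
  edge (3, 6)→(10, 15): d=(7,9) right/bottom  bias=-1
  edge (10, 15)→(2, 14): d=(-8,-1) top-left  bias=+0
  edge (2, 14)→(3, 6): d=(1,-8) top-left  bias=+0
    (1,3)@(3, 7): e=[7,57,1] → X
    (2,3)@(5, 7): e=[-11,59,17] → .
    (1,4)@(3, 9): e=[21,41,3] → X
    (2,4)@(5, 9): e=[3,43,19] → X
    (3,4)@(7, 9): e=[-15,45,35] → .
    (1,5)@(3, 11): e=[35,25,5] → X
    (3,5)@(7, 11): e=[-1,29,37] → .
    (1,6)@(3, 13): e=[49,9,7] → X
    (3,6)@(7, 13): e=[13,13,39] → X
    (4,6)@(9, 13): e=[-5,15,55] → .
    (1,7)@(3, 15): e=[63,-7,9] → .
    (2,7)@(5, 15): e=[45,-5,25] → .
  covered (8 px):
    . . . . . . . . .
    . . . . . . . . .
    . . . . . . . . .
    . X . . . . . . .
    . X X . . . . . .
    . X X . . . . . .
    . X X X . . . . .
    . . . . . . . . .
    . . . . . . . . .
    . . . . . . . . .
    . . . . . . . . .
T1:
  2·area = 28  (B↔C swapped to make it positive)
  edge (16, 6)→(9, 0): d=(-7,-6) top-left  bias=+0
  edge (9, 0)→(16, 2): d=(7,2) right/bottom  bias=-1
  edge (16, 2)→(16, 6): d=(0,4) right/bottom  bias=-1
    (5,0)@(11, 1): e=[5,3,20] → X
    (6,0)@(13, 1): e=[17,-1,12] → .
    (5,1)@(11, 3): e=[-9,17,20] → .
    (6,1)@(13, 3): e=[3,13,12] → X
    (7,1)@(15, 3): e=[15,9,4] → X
    (8,1)@(17, 3): e=[27,5,-4] → .
    (6,2)@(13, 5): e=[-11,27,12] → .
    (7,2)@(15, 5): e=[1,23,4] → X
    (8,2)@(17, 5): e=[13,19,-4] → .
    (7,3)@(15, 7): e=[-13,37,4] → .
  covered (4 px):
    . . . . . X . . .
    . . . . . . X X .
    . . . . . . . X .
    . . . . . . . . .
    . . . . . . . . .
    . . . . . . . . .
    . . . . . . . . .
    . . . . . . . . .
    . . . . . . . . .
    . . . . . . . . .
    . . . . . . . . .
T2:
  2·area = 110  (B↔C swapped to make it positive)
  edge (4, 8)→(14, 8): d=(10,0) top-left  bias=+0
  edge (14, 8)→(5, 19): d=(-9,11) right/bottom  bias=-1
  edge (5, 19)→(4, 8): d=(-1,-11) top-left  bias=+0
    (2,4)@(5, 9): e=[10,90,10] → X
    (3,4)@(7, 9): e=[10,68,32] → X
    (4,4)@(9, 9): e=[10,46,54] → X
    (5,4)@(11, 9): e=[10,24,76] → X
    (6,4)@(13, 9): e=[10,2,98] → X
    (7,4)@(15, 9): e=[10,-20,120] → .
    (2,5)@(5, 11): e=[30,72,8] → X
    (6,5)@(13, 11): e=[30,-16,96] → .
    (2,6)@(5, 13): e=[50,54,6] → X
    (5,6)@(11, 13): e=[50,-12,72] → .
    (2,7)@(5, 15): e=[70,36,4] → X
    (4,7)@(9, 15): e=[70,-8,48] → .
    (2,9)@(5, 19): e=[110,0,0] → .  [on edge]
  covered (15 px):
    . . . . . . . . .
    . . . . . . . . .
    . . . . . . . . .
    . . . . . . . . .
    . . X X X X X . .
    . . X X X X . . .
    . . X X X . . . .
    . . X X . . . . .
    . . X . . . . . .
    . . . . . . . . .
    . . . . . . . . .
T3:
  2·area = 112
  edge (16, 20)→(0, 8): d=(-16,-12) top-left  bias=+0
  edge (0, 8)→(12, 10): d=(12,2) right/bottom  bias=-1
  edge (12, 10)→(16, 20): d=(4,10) right/bottom  bias=-1
    (1,4)@(3, 9): e=[20,6,86] → X
    (2,4)@(5, 9): e=[44,2,66] → X
    (3,4)@(7, 9): e=[68,-2,46] → .
    (1,5)@(3, 11): e=[-12,30,94] → .
    (2,5)@(5, 11): e=[12,26,74] → X
    (3,5)@(7, 11): e=[36,22,54] → X
    (4,5)@(9, 11): e=[60,18,34] → X
    (5,5)@(11, 11): e=[84,14,14] → X
    (6,5)@(13, 11): e=[108,10,-6] → .
    (2,6)@(5, 13): e=[-20,50,82] → .
    (3,6)@(7, 13): e=[4,46,62] → X
    (6,6)@(13, 13): e=[76,34,2] → X
  covered (14 px):
    . . . . . . . . .
    . . . . . . . . .
    . . . . . . . . .
    . . . . . . . . .
    . X X . . . . . .
    . . X X X X . . .
    . . . X X X X . .
    . . . . . X X . .
    . . . . . . X . .
    . . . . . . . X .
    . . . . . . . . .

Z-buffer (winner per pixel, '.' = empty):
  . . . . . 1 . . .
  . . . . . . 1 1 .
  . . . . . . . 1 .
  . 0 . . . . . . .
  . 3 3 2 2 2 2 . .
  . 0 3 3 3 3 . . .
  . 0 2 3 3 3 3 . .
  . . 2 2 . 3 3 . .
  . . 2 . . . 3 . .
  . . . . . . . 3 .
  . . . . . . . . .

Answer: 1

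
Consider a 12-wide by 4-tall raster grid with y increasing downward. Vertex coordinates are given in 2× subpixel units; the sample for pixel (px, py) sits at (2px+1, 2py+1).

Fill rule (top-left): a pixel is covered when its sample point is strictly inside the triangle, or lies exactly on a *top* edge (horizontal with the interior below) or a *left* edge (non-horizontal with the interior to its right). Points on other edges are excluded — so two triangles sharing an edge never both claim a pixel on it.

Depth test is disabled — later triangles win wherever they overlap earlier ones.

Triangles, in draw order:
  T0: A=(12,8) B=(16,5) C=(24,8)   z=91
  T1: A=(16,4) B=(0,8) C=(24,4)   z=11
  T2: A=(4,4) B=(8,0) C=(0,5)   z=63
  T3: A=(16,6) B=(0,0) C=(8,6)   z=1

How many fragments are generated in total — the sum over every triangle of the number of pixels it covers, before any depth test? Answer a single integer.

T0:
  2·area = 36
  edge (12, 8)→(16, 5): d=(4,-3) top-left  bias=+0
  edge (16, 5)→(24, 8): d=(8,3) right/bottom  bias=-1
  edge (24, 8)→(12, 8): d=(-12,0) right/bottom  bias=-1
    (7,3)@(15, 7): e=[5,19,12] → █
    (8,3)@(17, 7): e=[11,13,12] → █
    (9,3)@(19, 7): e=[17,7,12] → █
    (10,3)@(21, 7): e=[23,1,12] → █
    (11,3)@(23, 7): e=[29,-5,12] → ·
  covered (4 px):
    · · · · · · · · · · · ·
    · · · · · · · · · · · ·
    · · · · · · · · · · · ·
    · · · · · · · █ █ █ █ ·
T1:
  2·area = 32  (B↔C swapped to make it positive)
  edge (16, 4)→(24, 4): d=(8,0) top-left  bias=+0
  edge (24, 4)→(0, 8): d=(-24,4) right/bottom  bias=-1
  edge (0, 8)→(16, 4): d=(16,-4) top-left  bias=+0
    (6,2)@(13, 5): e=[8,20,4] → █
    (7,2)@(15, 5): e=[8,12,12] → █
    (8,2)@(17, 5): e=[8,4,20] → █
    (9,2)@(19, 5): e=[8,-4,28] → ·
    (2,3)@(5, 7): e=[24,4,4] → █
    (3,3)@(7, 7): e=[24,-4,12] → ·
    (6,3)@(13, 7): e=[24,-28,36] → ·
    (7,3)@(15, 7): e=[24,-36,44] → ·
    (8,3)@(17, 7): e=[24,-44,52] → ·
  covered (4 px):
    · · · · · · · · · · · ·
    · · · · · · · · · · · ·
    · · · · · · █ █ █ · · ·
    · · █ · · · · · · · · ·
T2:
  2·area = 12  (B↔C swapped to make it positive)
  edge (4, 4)→(0, 5): d=(-4,1) right/bottom  bias=-1
  edge (0, 5)→(8, 0): d=(8,-5) top-left  bias=+0
  edge (8, 0)→(4, 4): d=(-4,4) right/bottom  bias=-1
    (3,0)@(7, 1): e=[9,3,0] → ·  [on edge]
    (2,1)@(5, 3): e=[3,9,0] → ·  [on edge]
    (1,2)@(3, 5): e=[-3,15,0] → ·  [on edge]
    (0,3)@(1, 7): e=[-9,21,0] → ·  [on edge]
  covered (0 px):
    · · · · · · · · · · · ·
    · · · · · · · · · · · ·
    · · · · · · · · · · · ·
    · · · · · · · · · · · ·
T3:
  2·area = 48  (B↔C swapped to make it positive)
  edge (16, 6)→(8, 6): d=(-8,0) right/bottom  bias=-1
  edge (8, 6)→(0, 0): d=(-8,-6) top-left  bias=+0
  edge (0, 0)→(16, 6): d=(16,6) right/bottom  bias=-1
    (2,1)@(5, 3): e=[24,6,18] → █
    (3,1)@(7, 3): e=[24,18,6] → █
    (4,1)@(9, 3): e=[24,30,-6] → ·
    (2,2)@(5, 5): e=[8,-10,50] → ·
    (3,2)@(7, 5): e=[8,2,38] → █
    (4,2)@(9, 5): e=[8,14,26] → █
    (5,2)@(11, 5): e=[8,26,14] → █
    (6,2)@(13, 5): e=[8,38,2] → █
    (7,2)@(15, 5): e=[8,50,-10] → ·
    (3,3)@(7, 7): e=[-8,-14,70] → ·
    (4,3)@(9, 7): e=[-8,-2,58] → ·
    (5,3)@(11, 7): e=[-8,10,46] → ·
  covered (6 px):
    · · · · · · · · · · · ·
    · · █ █ · · · · · · · ·
    · · · █ █ █ █ · · · · ·
    · · · · · · · · · · · ·

Result: 14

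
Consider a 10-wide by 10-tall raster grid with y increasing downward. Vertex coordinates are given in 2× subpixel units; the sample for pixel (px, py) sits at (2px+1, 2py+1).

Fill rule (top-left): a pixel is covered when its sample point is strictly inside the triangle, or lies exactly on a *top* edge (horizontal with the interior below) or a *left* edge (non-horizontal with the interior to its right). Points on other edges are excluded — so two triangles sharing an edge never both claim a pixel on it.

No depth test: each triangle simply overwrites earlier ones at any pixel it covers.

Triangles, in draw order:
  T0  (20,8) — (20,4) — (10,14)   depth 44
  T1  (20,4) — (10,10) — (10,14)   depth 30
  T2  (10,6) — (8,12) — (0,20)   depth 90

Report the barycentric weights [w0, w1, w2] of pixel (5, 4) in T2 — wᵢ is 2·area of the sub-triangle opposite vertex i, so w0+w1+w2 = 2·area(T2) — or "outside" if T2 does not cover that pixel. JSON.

T0:
  2·area = 40  (B↔C swapped to make it positive)
  edge (20, 8)→(10, 14): d=(-10,6) right/bottom  bias=-1
  edge (10, 14)→(20, 4): d=(10,-10) top-left  bias=+0
  edge (20, 4)→(20, 8): d=(0,4) right/bottom  bias=-1
    (9,2)@(19, 5): e=[36,0,4] → #  [on edge]
    (8,3)@(17, 7): e=[28,0,12] → #  [on edge]
    (7,4)@(15, 9): e=[20,0,20] → #  [on edge]
    (9,4)@(19, 9): e=[-4,40,4] → ·
    (6,5)@(13, 11): e=[12,0,28] → #  [on edge]
    (7,5)@(15, 11): e=[0,20,20] → ·  [on edge]
    (8,5)@(17, 11): e=[-12,40,12] → ·
    (5,6)@(11, 13): e=[4,0,36] → #  [on edge]
    (6,6)@(13, 13): e=[-8,20,28] → ·
    (4,7)@(9, 15): e=[-4,0,44] → ·  [on edge]
    (5,7)@(11, 15): e=[-16,20,36] → ·
    (2,8)@(5, 17): e=[0,-20,60] → ·  [on edge]
    (3,8)@(7, 17): e=[-12,0,52] → ·  [on edge]
    (2,9)@(5, 19): e=[-20,0,60] → ·  [on edge]
  covered (7 px):
    · · · · · · · · · ·
    · · · · · · · · · ·
    · · · · · · · · · #
    · · · · · · · · # #
    · · · · · · · # # ·
    · · · · · · # · · ·
    · · · · · # · · · ·
    · · · · · · · · · ·
    · · · · · · · · · ·
    · · · · · · · · · ·
T1:
  2·area = 40  (B↔C swapped to make it positive)
  edge (20, 4)→(10, 14): d=(-10,10) right/bottom  bias=-1
  edge (10, 14)→(10, 10): d=(0,-4) top-left  bias=+0
  edge (10, 10)→(20, 4): d=(10,-6) top-left  bias=+0
    (9,2)@(19, 5): e=[0,36,4] → ·  [on edge]
    (7,3)@(15, 7): e=[20,20,0] → #  [on edge]
    (8,3)@(17, 7): e=[0,28,12] → ·  [on edge]
    (6,4)@(13, 9): e=[20,12,8] → #
    (7,4)@(15, 9): e=[0,20,20] → ·  [on edge]
    (5,5)@(11, 11): e=[20,4,16] → #
    (6,5)@(13, 11): e=[0,12,28] → ·  [on edge]
    (2,6)@(5, 13): e=[60,-20,0] → ·  [on edge]
    (5,6)@(11, 13): e=[0,4,36] → ·  [on edge]
    (4,7)@(9, 15): e=[0,-4,44] → ·  [on edge]
    (3,8)@(7, 17): e=[0,-12,52] → ·  [on edge]
    (2,9)@(5, 19): e=[0,-20,60] → ·  [on edge]
  covered (3 px):
    · · · · · · · · · ·
    · · · · · · · · · ·
    · · · · · · · · · ·
    · · · · · · · # · ·
    · · · · · · # · · ·
    · · · · · # · · · ·
    · · · · · · · · · ·
    · · · · · · · · · ·
    · · · · · · · · · ·
    · · · · · · · · · ·
T2:
  2·area = 32
  edge (10, 6)→(8, 12): d=(-2,6) right/bottom  bias=-1
  edge (8, 12)→(0, 20): d=(-8,8) right/bottom  bias=-1
  edge (0, 20)→(10, 6): d=(10,-14) top-left  bias=+0
    (9,0)@(19, 1): e=[-44,0,76] → ·  [on edge]
    (5,1)@(11, 3): e=[0,48,-16] → ·  [on edge]
    (8,1)@(17, 3): e=[-36,0,68] → ·  [on edge]
    (7,2)@(15, 5): e=[-28,0,60] → ·  [on edge]
    (6,3)@(13, 7): e=[-20,0,52] → ·  [on edge]
    (4,4)@(9, 9): e=[0,16,16] → ·  [on edge]
    (5,4)@(11, 9): e=[-12,0,44] → ·  [on edge]
    (3,5)@(7, 11): e=[8,16,8] → #
    (4,5)@(9, 11): e=[-4,0,36] → ·  [on edge]
    (2,6)@(5, 13): e=[16,16,0] → #  [on edge]
    (3,6)@(7, 13): e=[4,0,28] → ·  [on edge]
    (2,7)@(5, 15): e=[12,0,20] → ·  [on edge]
    (3,7)@(7, 15): e=[0,-16,48] → ·  [on edge]
    (1,8)@(3, 17): e=[20,0,12] → ·  [on edge]
    (0,9)@(1, 19): e=[28,0,4] → ·  [on edge]
  covered (2 px):
    · · · · · · · · · ·
    · · · · · · · · · ·
    · · · · · · · · · ·
    · · · · · · · · · ·
    · · · · · · · · · ·
    · · · # · · · · · ·
    · · # · · · · · · ·
    · · · · · · · · · ·
    · · · · · · · · · ·
    · · · · · · · · · ·

Final: "outside"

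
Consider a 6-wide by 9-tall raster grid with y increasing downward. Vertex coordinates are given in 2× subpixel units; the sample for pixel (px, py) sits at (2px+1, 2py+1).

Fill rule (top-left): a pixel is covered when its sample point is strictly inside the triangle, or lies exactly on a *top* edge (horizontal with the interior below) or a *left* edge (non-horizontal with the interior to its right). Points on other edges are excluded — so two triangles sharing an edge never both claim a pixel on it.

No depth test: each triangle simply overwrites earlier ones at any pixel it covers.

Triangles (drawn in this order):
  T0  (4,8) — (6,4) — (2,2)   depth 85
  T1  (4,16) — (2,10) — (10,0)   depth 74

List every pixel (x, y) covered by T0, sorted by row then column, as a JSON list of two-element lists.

T0:
  2·area = 20  (B↔C swapped to make it positive)
  edge (4, 8)→(2, 2): d=(-2,-6) top-left  bias=+0
  edge (2, 2)→(6, 4): d=(4,2) right/bottom  bias=-1
  edge (6, 4)→(4, 8): d=(-2,4) right/bottom  bias=-1
    (1,1)@(3, 3): e=[4,2,14] → #
    (2,1)@(5, 3): e=[16,-2,6] → ·
    (1,2)@(3, 5): e=[0,10,10] → #  [on edge]
    (2,2)@(5, 5): e=[12,6,2] → #
    (3,2)@(7, 5): e=[24,2,-6] → ·
    (1,3)@(3, 7): e=[-4,18,6] → ·
    (2,3)@(5, 7): e=[8,14,-2] → ·
    (2,5)@(5, 11): e=[0,30,-10] → ·  [on edge]
    (3,8)@(7, 17): e=[0,50,-30] → ·  [on edge]
  covered (3 px):
    · · · · · ·
    · # · · · ·
    · # # · · ·
    · · · · · ·
    · · · · · ·
    · · · · · ·
    · · · · · ·
    · · · · · ·
    · · · · · ·
T1:
  2·area = 68
  edge (4, 16)→(2, 10): d=(-2,-6) top-left  bias=+0
  edge (2, 10)→(10, 0): d=(8,-10) top-left  bias=+0
  edge (10, 0)→(4, 16): d=(-6,16) right/bottom  bias=-1
    (3,2)@(7, 5): e=[40,10,18] → #
    (4,2)@(9, 5): e=[52,30,-14] → ·
    (0,3)@(1, 7): e=[0,-34,102] → ·  [on edge]
    (2,3)@(5, 7): e=[24,6,38] → #
    (4,3)@(9, 7): e=[48,46,-26] → ·
    (1,4)@(3, 9): e=[8,2,58] → #
    (3,4)@(7, 9): e=[32,42,-6] → ·
    (1,5)@(3, 11): e=[4,18,46] → #
    (3,5)@(7, 11): e=[28,58,-18] → ·
    (1,6)@(3, 13): e=[0,34,34] → #  [on edge]
    (3,6)@(7, 13): e=[24,74,-30] → ·
    (1,7)@(3, 15): e=[-4,50,22] → ·
  covered (9 px):
    · · · · · ·
    · · · · · ·
    · · · # · ·
    · · # # · ·
    · # # · · ·
    · # # · · ·
    · # # · · ·
    · · · · · ·
    · · · · · ·

Answer: [[1,1],[1,2],[2,2]]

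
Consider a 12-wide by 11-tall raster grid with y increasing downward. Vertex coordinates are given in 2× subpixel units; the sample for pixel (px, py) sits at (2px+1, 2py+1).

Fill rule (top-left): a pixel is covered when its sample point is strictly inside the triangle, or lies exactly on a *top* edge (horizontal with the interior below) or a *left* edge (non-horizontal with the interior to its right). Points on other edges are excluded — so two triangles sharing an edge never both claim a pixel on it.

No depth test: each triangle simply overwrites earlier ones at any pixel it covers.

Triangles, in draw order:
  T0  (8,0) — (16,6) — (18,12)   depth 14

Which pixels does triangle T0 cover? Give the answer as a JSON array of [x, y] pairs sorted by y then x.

T0:
  2·area = 36
  edge (8, 0)→(16, 6): d=(8,6) right/bottom  bias=-1
  edge (16, 6)→(18, 12): d=(2,6) right/bottom  bias=-1
  edge (18, 12)→(8, 0): d=(-10,-12) top-left  bias=+0
    (4,0)@(9, 1): e=[2,32,2] → █
    (5,0)@(11, 1): e=[-10,20,26] → ·
    (4,1)@(9, 3): e=[18,36,-18] → ·
    (5,1)@(11, 3): e=[6,24,6] → █
    (6,1)@(13, 3): e=[-6,12,30] → ·
    (7,1)@(15, 3): e=[-18,0,54] → ·  [on edge]
    (5,2)@(11, 5): e=[22,28,-14] → ·
    (6,2)@(13, 5): e=[10,16,10] → █
    (7,2)@(15, 5): e=[-2,4,34] → ·
    (6,3)@(13, 7): e=[26,20,-10] → ·
    (7,3)@(15, 7): e=[14,8,14] → █
    (8,3)@(17, 7): e=[2,-4,38] → ·
    (8,4)@(17, 9): e=[18,0,18] → ·  [on edge]
    (9,7)@(19, 15): e=[54,0,-18] → ·  [on edge]
    (10,10)@(21, 21): e=[90,0,-54] → ·  [on edge]
  covered (4 px):
    · · · · █ · · · · · · ·
    · · · · · █ · · · · · ·
    · · · · · · █ · · · · ·
    · · · · · · · █ · · · ·
    · · · · · · · · · · · ·
    · · · · · · · · · · · ·
    · · · · · · · · · · · ·
    · · · · · · · · · · · ·
    · · · · · · · · · · · ·
    · · · · · · · · · · · ·
    · · · · · · · · · · · ·

Result: [[4,0],[5,1],[6,2],[7,3]]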